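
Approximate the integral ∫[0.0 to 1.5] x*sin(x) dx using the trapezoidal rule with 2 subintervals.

f(x) = x*sin(x)
a = 0.0, b = 1.5, n = 2
h = (b - a)/n = 0.750000

Trapezoidal rule: (h/2)[f(x₀) + 2f(x₁) + 2f(x₂) + ... + f(xₙ)]

x_0 = 0.0000, f(x_0) = 0.000000, coefficient = 1
x_1 = 0.7500, f(x_1) = 0.511229, coefficient = 2
x_2 = 1.5000, f(x_2) = 1.496242, coefficient = 1

I ≈ (0.750000/2) × 2.518701 = 0.944513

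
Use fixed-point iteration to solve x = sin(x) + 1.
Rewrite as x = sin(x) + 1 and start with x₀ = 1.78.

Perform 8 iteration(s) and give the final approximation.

Equation: x = sin(x) + 1
Fixed-point form: x = sin(x) + 1
x₀ = 1.78

x_1 = g(1.780000) = 1.978197
x_2 = g(1.978197) = 1.918154
x_3 = g(1.918154) = 1.940275
x_4 = g(1.940275) = 1.932516
x_5 = g(1.932516) = 1.935290
x_6 = g(1.935290) = 1.934304
x_7 = g(1.934304) = 1.934655
x_8 = g(1.934655) = 1.934530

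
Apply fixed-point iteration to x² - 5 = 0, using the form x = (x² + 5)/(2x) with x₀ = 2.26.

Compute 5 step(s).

Equation: x² - 5 = 0
Fixed-point form: x = (x² + 5)/(2x)
x₀ = 2.26

x_1 = g(2.260000) = 2.236195
x_2 = g(2.236195) = 2.236068
x_3 = g(2.236068) = 2.236068
x_4 = g(2.236068) = 2.236068
x_5 = g(2.236068) = 2.236068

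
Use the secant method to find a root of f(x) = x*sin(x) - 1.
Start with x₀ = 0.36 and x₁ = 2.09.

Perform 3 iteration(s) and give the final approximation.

f(x) = x*sin(x) - 1
x₀ = 0.36, x₁ = 2.09

Secant formula: x_{n+1} = x_n - f(x_n)(x_n - x_{n-1})/(f(x_n) - f(x_{n-1}))

Iteration 1:
  f(0.360000) = -0.873181
  f(2.090000) = 0.814568
  x_2 = 2.090000 - 0.814568×(2.090000 - 0.360000)/(0.814568 - (-0.873181))
       = 1.255040
Iteration 2:
  f(2.090000) = 0.814568
  f(1.255040) = 0.192993
  x_3 = 1.255040 - 0.192993×(1.255040 - 2.090000)/(0.192993 - 0.814568)
       = 0.995793
Iteration 3:
  f(1.255040) = 0.192993
  f(0.995793) = -0.164340
  x_4 = 0.995793 - (-0.164340)×(0.995793 - 1.255040)/(-0.164340 - 0.192993)
       = 1.115023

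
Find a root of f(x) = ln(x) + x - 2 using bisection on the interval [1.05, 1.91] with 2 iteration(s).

f(x) = ln(x) + x - 2
Initial interval: [1.05, 1.91]

Iteration 1:
  c_1 = (1.050000 + 1.910000)/2 = 1.480000
  f(c_1) = f(1.480000) = -0.127958
  f(a) × f(c) ≥ 0, new interval: [1.480000, 1.910000]
Iteration 2:
  c_2 = (1.480000 + 1.910000)/2 = 1.695000
  f(c_2) = f(1.695000) = 0.222683
  f(a) × f(c) < 0, new interval: [1.480000, 1.695000]

After 2 iteration(s), the approximation is c_2 = 1.695000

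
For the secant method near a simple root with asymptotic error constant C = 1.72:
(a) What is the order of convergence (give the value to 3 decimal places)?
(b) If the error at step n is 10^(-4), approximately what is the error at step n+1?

(a) Secant method has superlinear convergence with order φ = (1+√5)/2 ≈ 1.618.
    This means |e_{n+1}| ≈ C|e_n|^1.618.

(b) With |e_n| = 10^(-4) and C = 1.72:
    |e_{n+1}| ≈ 1.72 × (10^(-4))^1.618 = 1.72 × 10^(-6.47)

(a) ≈ 1.618 (golden ratio); (b) |e_{n+1}| ≈ 5.800e-07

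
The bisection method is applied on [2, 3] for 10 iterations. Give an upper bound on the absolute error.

Bisection error bound: |error| ≤ (b-a)/2^n
|error| ≤ (3 - 2)/2^10 = 1/2^10
|error| ≤ 0.0009765625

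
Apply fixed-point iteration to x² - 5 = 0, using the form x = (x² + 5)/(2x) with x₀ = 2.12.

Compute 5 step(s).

Equation: x² - 5 = 0
Fixed-point form: x = (x² + 5)/(2x)
x₀ = 2.12

x_1 = g(2.120000) = 2.239245
x_2 = g(2.239245) = 2.236070
x_3 = g(2.236070) = 2.236068
x_4 = g(2.236068) = 2.236068
x_5 = g(2.236068) = 2.236068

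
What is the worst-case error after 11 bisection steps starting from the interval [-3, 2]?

Bisection error bound: |error| ≤ (b-a)/2^n
|error| ≤ (2 - (-3))/2^11 = 5/2^11
|error| ≤ 0.0024414062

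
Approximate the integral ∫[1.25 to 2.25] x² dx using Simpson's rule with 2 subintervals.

f(x) = x²
a = 1.25, b = 2.25, n = 2
h = (b - a)/n = 0.500000

Simpson's rule: (h/3)[f(x₀) + 4f(x₁) + 2f(x₂) + ... + f(xₙ)]

x_0 = 1.2500, f(x_0) = 1.562500, coefficient = 1
x_1 = 1.7500, f(x_1) = 3.062500, coefficient = 4
x_2 = 2.2500, f(x_2) = 5.062500, coefficient = 1

I ≈ (0.500000/3) × 18.875000 = 3.145833
Exact value: 3.145833
Error: 0.000000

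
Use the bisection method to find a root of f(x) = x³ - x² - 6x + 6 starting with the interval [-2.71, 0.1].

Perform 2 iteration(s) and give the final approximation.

f(x) = x³ - x² - 6x + 6
Initial interval: [-2.71, 0.1]

Iteration 1:
  c_1 = (-2.710000 + 0.100000)/2 = -1.305000
  f(c_1) = f(-1.305000) = 9.904527
  f(a) × f(c) < 0, new interval: [-2.710000, -1.305000]
Iteration 2:
  c_2 = (-2.710000 + (-1.305000))/2 = -2.007500
  f(c_2) = f(-2.007500) = 5.924606
  f(a) × f(c) < 0, new interval: [-2.710000, -2.007500]

After 2 iteration(s), the approximation is c_2 = -2.007500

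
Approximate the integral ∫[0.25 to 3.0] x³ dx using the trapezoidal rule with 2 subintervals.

f(x) = x³
a = 0.25, b = 3.0, n = 2
h = (b - a)/n = 1.375000

Trapezoidal rule: (h/2)[f(x₀) + 2f(x₁) + 2f(x₂) + ... + f(xₙ)]

x_0 = 0.2500, f(x_0) = 0.015625, coefficient = 1
x_1 = 1.6250, f(x_1) = 4.291016, coefficient = 2
x_2 = 3.0000, f(x_2) = 27.000000, coefficient = 1

I ≈ (1.375000/2) × 35.597656 = 24.473389
Exact value: 20.249023
Error: 4.224365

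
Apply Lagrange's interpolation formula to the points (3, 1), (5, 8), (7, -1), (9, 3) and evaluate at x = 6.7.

Lagrange interpolation formula:
P(x) = Σ yᵢ × Lᵢ(x)
where Lᵢ(x) = Π_{j≠i} (x - xⱼ)/(xᵢ - xⱼ)

L_0(6.7) = (6.7 - 5)/(3 - 5) × (6.7 - 7)/(3 - 7) × (6.7 - 9)/(3 - 9) = -0.024437
L_1(6.7) = (6.7 - 3)/(5 - 3) × (6.7 - 7)/(5 - 7) × (6.7 - 9)/(5 - 9) = 0.159562
L_2(6.7) = (6.7 - 3)/(7 - 3) × (6.7 - 5)/(7 - 5) × (6.7 - 9)/(7 - 9) = 0.904188
L_3(6.7) = (6.7 - 3)/(9 - 3) × (6.7 - 5)/(9 - 5) × (6.7 - 7)/(9 - 7) = -0.039312

P(6.7) = 1×L_0(6.7) + 8×L_1(6.7) + (-1)×L_2(6.7) + 3×L_3(6.7)
P(6.7) = 0.229937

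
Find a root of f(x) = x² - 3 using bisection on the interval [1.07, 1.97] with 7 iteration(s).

f(x) = x² - 3
Initial interval: [1.07, 1.97]

Iteration 1:
  c_1 = (1.070000 + 1.970000)/2 = 1.520000
  f(c_1) = f(1.520000) = -0.689600
  f(a) × f(c) ≥ 0, new interval: [1.520000, 1.970000]
Iteration 2:
  c_2 = (1.520000 + 1.970000)/2 = 1.745000
  f(c_2) = f(1.745000) = 0.045025
  f(a) × f(c) < 0, new interval: [1.520000, 1.745000]
Iteration 3:
  c_3 = (1.520000 + 1.745000)/2 = 1.632500
  f(c_3) = f(1.632500) = -0.334944
  f(a) × f(c) ≥ 0, new interval: [1.632500, 1.745000]
Iteration 4:
  c_4 = (1.632500 + 1.745000)/2 = 1.688750
  f(c_4) = f(1.688750) = -0.148123
  f(a) × f(c) ≥ 0, new interval: [1.688750, 1.745000]
Iteration 5:
  c_5 = (1.688750 + 1.745000)/2 = 1.716875
  f(c_5) = f(1.716875) = -0.052340
  f(a) × f(c) ≥ 0, new interval: [1.716875, 1.745000]
Iteration 6:
  c_6 = (1.716875 + 1.745000)/2 = 1.730938
  f(c_6) = f(1.730938) = -0.003855
  f(a) × f(c) ≥ 0, new interval: [1.730938, 1.745000]
Iteration 7:
  c_7 = (1.730938 + 1.745000)/2 = 1.737969
  f(c_7) = f(1.737969) = 0.020535
  f(a) × f(c) < 0, new interval: [1.730938, 1.737969]

After 7 iteration(s), the approximation is c_7 = 1.737969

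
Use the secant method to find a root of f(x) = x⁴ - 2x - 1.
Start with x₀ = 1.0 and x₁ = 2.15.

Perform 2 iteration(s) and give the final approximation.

f(x) = x⁴ - 2x - 1
x₀ = 1.0, x₁ = 2.15

Secant formula: x_{n+1} = x_n - f(x_n)(x_n - x_{n-1})/(f(x_n) - f(x_{n-1}))

Iteration 1:
  f(1.000000) = -2.000000
  f(2.150000) = 16.067506
  x_2 = 2.150000 - 16.067506×(2.150000 - 1.000000)/(16.067506 - (-2.000000))
       = 1.127300
Iteration 2:
  f(2.150000) = 16.067506
  f(1.127300) = -1.639653
  x_3 = 1.127300 - (-1.639653)×(1.127300 - 2.150000)/(-1.639653 - 16.067506)
       = 1.222001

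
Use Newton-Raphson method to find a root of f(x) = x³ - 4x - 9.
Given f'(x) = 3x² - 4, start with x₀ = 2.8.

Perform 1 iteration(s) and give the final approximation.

f(x) = x³ - 4x - 9
f'(x) = 3x² - 4
x₀ = 2.8

Newton-Raphson formula: x_{n+1} = x_n - f(x_n)/f'(x_n)

Iteration 1:
  f(2.800000) = 1.752000
  f'(2.800000) = 19.520000
  x_1 = 2.800000 - 1.752000/19.520000 = 2.710246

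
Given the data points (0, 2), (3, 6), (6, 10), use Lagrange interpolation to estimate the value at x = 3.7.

Lagrange interpolation formula:
P(x) = Σ yᵢ × Lᵢ(x)
where Lᵢ(x) = Π_{j≠i} (x - xⱼ)/(xᵢ - xⱼ)

L_0(3.7) = (3.7 - 3)/(0 - 3) × (3.7 - 6)/(0 - 6) = -0.089444
L_1(3.7) = (3.7 - 0)/(3 - 0) × (3.7 - 6)/(3 - 6) = 0.945556
L_2(3.7) = (3.7 - 0)/(6 - 0) × (3.7 - 3)/(6 - 3) = 0.143889

P(3.7) = 2×L_0(3.7) + 6×L_1(3.7) + 10×L_2(3.7)
P(3.7) = 6.933333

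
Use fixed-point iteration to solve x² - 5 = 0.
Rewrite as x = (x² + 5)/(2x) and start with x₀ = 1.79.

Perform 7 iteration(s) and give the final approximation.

Equation: x² - 5 = 0
Fixed-point form: x = (x² + 5)/(2x)
x₀ = 1.79

x_1 = g(1.790000) = 2.291648
x_2 = g(2.291648) = 2.236742
x_3 = g(2.236742) = 2.236068
x_4 = g(2.236068) = 2.236068
x_5 = g(2.236068) = 2.236068
x_6 = g(2.236068) = 2.236068
x_7 = g(2.236068) = 2.236068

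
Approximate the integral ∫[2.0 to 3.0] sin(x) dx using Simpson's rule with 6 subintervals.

f(x) = sin(x)
a = 2.0, b = 3.0, n = 6
h = (b - a)/n = 0.166667

Simpson's rule: (h/3)[f(x₀) + 4f(x₁) + 2f(x₂) + ... + f(xₙ)]

x_0 = 2.0000, f(x_0) = 0.909297, coefficient = 1
x_1 = 2.1667, f(x_1) = 0.827660, coefficient = 4
x_2 = 2.3333, f(x_2) = 0.723086, coefficient = 2
x_3 = 2.5000, f(x_3) = 0.598472, coefficient = 4
x_4 = 2.6667, f(x_4) = 0.457273, coefficient = 2
x_5 = 2.8333, f(x_5) = 0.303400, coefficient = 4
x_6 = 3.0000, f(x_6) = 0.141120, coefficient = 1

I ≈ (0.166667/3) × 10.329266 = 0.573848
Exact value: 0.573846
Error: 0.000002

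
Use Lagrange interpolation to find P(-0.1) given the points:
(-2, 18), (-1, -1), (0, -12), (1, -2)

Lagrange interpolation formula:
P(x) = Σ yᵢ × Lᵢ(x)
where Lᵢ(x) = Π_{j≠i} (x - xⱼ)/(xᵢ - xⱼ)

L_0(-0.1) = (-0.1 - (-1))/(-2 - (-1)) × (-0.1 - 0)/(-2 - 0) × (-0.1 - 1)/(-2 - 1) = -0.016500
L_1(-0.1) = (-0.1 - (-2))/(-1 - (-2)) × (-0.1 - 0)/(-1 - 0) × (-0.1 - 1)/(-1 - 1) = 0.104500
L_2(-0.1) = (-0.1 - (-2))/(0 - (-2)) × (-0.1 - (-1))/(0 - (-1)) × (-0.1 - 1)/(0 - 1) = 0.940500
L_3(-0.1) = (-0.1 - (-2))/(1 - (-2)) × (-0.1 - (-1))/(1 - (-1)) × (-0.1 - 0)/(1 - 0) = -0.028500

P(-0.1) = 18×L_0(-0.1) + (-1)×L_1(-0.1) + (-12)×L_2(-0.1) + (-2)×L_3(-0.1)
P(-0.1) = -11.630500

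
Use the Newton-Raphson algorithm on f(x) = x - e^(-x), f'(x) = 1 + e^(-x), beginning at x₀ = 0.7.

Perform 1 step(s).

f(x) = x - e^(-x)
f'(x) = 1 + e^(-x)
x₀ = 0.7

Newton-Raphson formula: x_{n+1} = x_n - f(x_n)/f'(x_n)

Iteration 1:
  f(0.700000) = 0.203415
  f'(0.700000) = 1.496585
  x_1 = 0.700000 - 0.203415/1.496585 = 0.564081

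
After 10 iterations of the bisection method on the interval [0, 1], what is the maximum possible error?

Bisection error bound: |error| ≤ (b-a)/2^n
|error| ≤ (1 - 0)/2^10 = 1/2^10
|error| ≤ 0.0009765625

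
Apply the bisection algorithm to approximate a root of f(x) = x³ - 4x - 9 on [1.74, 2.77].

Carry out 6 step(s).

f(x) = x³ - 4x - 9
Initial interval: [1.74, 2.77]

Iteration 1:
  c_1 = (1.740000 + 2.770000)/2 = 2.255000
  f(c_1) = f(2.255000) = -6.553269
  f(a) × f(c) ≥ 0, new interval: [2.255000, 2.770000]
Iteration 2:
  c_2 = (2.255000 + 2.770000)/2 = 2.512500
  f(c_2) = f(2.512500) = -3.189451
  f(a) × f(c) ≥ 0, new interval: [2.512500, 2.770000]
Iteration 3:
  c_3 = (2.512500 + 2.770000)/2 = 2.641250
  f(c_3) = f(2.641250) = -1.139108
  f(a) × f(c) ≥ 0, new interval: [2.641250, 2.770000]
Iteration 4:
  c_4 = (2.641250 + 2.770000)/2 = 2.705625
  f(c_4) = f(2.705625) = -0.016225
  f(a) × f(c) ≥ 0, new interval: [2.705625, 2.770000]
Iteration 5:
  c_5 = (2.705625 + 2.770000)/2 = 2.737813
  f(c_5) = f(2.737813) = 0.570345
  f(a) × f(c) < 0, new interval: [2.705625, 2.737813]
Iteration 6:
  c_6 = (2.705625 + 2.737813)/2 = 2.721719
  f(c_6) = f(2.721719) = 0.274945
  f(a) × f(c) < 0, new interval: [2.705625, 2.721719]

After 6 iteration(s), the approximation is c_6 = 2.721719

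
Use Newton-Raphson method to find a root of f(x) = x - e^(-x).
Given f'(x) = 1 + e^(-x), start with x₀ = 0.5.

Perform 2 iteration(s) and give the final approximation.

f(x) = x - e^(-x)
f'(x) = 1 + e^(-x)
x₀ = 0.5

Newton-Raphson formula: x_{n+1} = x_n - f(x_n)/f'(x_n)

Iteration 1:
  f(0.500000) = -0.106531
  f'(0.500000) = 1.606531
  x_1 = 0.500000 - (-0.106531)/1.606531 = 0.566311
Iteration 2:
  f(0.566311) = -0.001305
  f'(0.566311) = 1.567616
  x_2 = 0.566311 - (-0.001305)/1.567616 = 0.567143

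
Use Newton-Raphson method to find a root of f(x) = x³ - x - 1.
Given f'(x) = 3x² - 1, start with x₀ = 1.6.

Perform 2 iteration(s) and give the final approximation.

f(x) = x³ - x - 1
f'(x) = 3x² - 1
x₀ = 1.6

Newton-Raphson formula: x_{n+1} = x_n - f(x_n)/f'(x_n)

Iteration 1:
  f(1.600000) = 1.496000
  f'(1.600000) = 6.680000
  x_1 = 1.600000 - 1.496000/6.680000 = 1.376048
Iteration 2:
  f(1.376048) = 0.229510
  f'(1.376048) = 4.680524
  x_2 = 1.376048 - 0.229510/4.680524 = 1.327013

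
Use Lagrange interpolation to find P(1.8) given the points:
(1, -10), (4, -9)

Lagrange interpolation formula:
P(x) = Σ yᵢ × Lᵢ(x)
where Lᵢ(x) = Π_{j≠i} (x - xⱼ)/(xᵢ - xⱼ)

L_0(1.8) = (1.8 - 4)/(1 - 4) = 0.733333
L_1(1.8) = (1.8 - 1)/(4 - 1) = 0.266667

P(1.8) = (-10)×L_0(1.8) + (-9)×L_1(1.8)
P(1.8) = -9.733333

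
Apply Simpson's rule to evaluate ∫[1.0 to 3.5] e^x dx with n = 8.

f(x) = e^x
a = 1.0, b = 3.5, n = 8
h = (b - a)/n = 0.312500

Simpson's rule: (h/3)[f(x₀) + 4f(x₁) + 2f(x₂) + ... + f(xₙ)]

x_0 = 1.0000, f(x_0) = 2.718282, coefficient = 1
x_1 = 1.3125, f(x_1) = 3.715451, coefficient = 4
x_2 = 1.6250, f(x_2) = 5.078419, coefficient = 2
x_3 = 1.9375, f(x_3) = 6.941376, coefficient = 4
x_4 = 2.2500, f(x_4) = 9.487736, coefficient = 2
x_5 = 2.5625, f(x_5) = 12.968197, coefficient = 4
x_6 = 2.8750, f(x_6) = 17.725424, coefficient = 2
x_7 = 3.1875, f(x_7) = 24.227782, coefficient = 4
x_8 = 3.5000, f(x_8) = 33.115452, coefficient = 1

I ≈ (0.312500/3) × 291.828116 = 30.398762
Exact value: 30.397170
Error: 0.001592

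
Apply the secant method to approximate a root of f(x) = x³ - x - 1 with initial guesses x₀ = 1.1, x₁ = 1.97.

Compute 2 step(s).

f(x) = x³ - x - 1
x₀ = 1.1, x₁ = 1.97

Secant formula: x_{n+1} = x_n - f(x_n)(x_n - x_{n-1})/(f(x_n) - f(x_{n-1}))

Iteration 1:
  f(1.100000) = -0.769000
  f(1.970000) = 4.675373
  x_2 = 1.970000 - 4.675373×(1.970000 - 1.100000)/(4.675373 - (-0.769000))
       = 1.222885
Iteration 2:
  f(1.970000) = 4.675373
  f(1.222885) = -0.394126
  x_3 = 1.222885 - (-0.394126)×(1.222885 - 1.970000)/(-0.394126 - 4.675373)
       = 1.280969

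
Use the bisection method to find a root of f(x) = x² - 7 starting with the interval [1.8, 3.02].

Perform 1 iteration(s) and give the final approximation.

f(x) = x² - 7
Initial interval: [1.8, 3.02]

Iteration 1:
  c_1 = (1.800000 + 3.020000)/2 = 2.410000
  f(c_1) = f(2.410000) = -1.191900
  f(a) × f(c) ≥ 0, new interval: [2.410000, 3.020000]

After 1 iteration(s), the approximation is c_1 = 2.410000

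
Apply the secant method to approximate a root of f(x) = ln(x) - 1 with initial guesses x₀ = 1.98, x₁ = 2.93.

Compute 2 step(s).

f(x) = ln(x) - 1
x₀ = 1.98, x₁ = 2.93

Secant formula: x_{n+1} = x_n - f(x_n)(x_n - x_{n-1})/(f(x_n) - f(x_{n-1}))

Iteration 1:
  f(1.980000) = -0.316903
  f(2.930000) = 0.075002
  x_2 = 2.930000 - 0.075002×(2.930000 - 1.980000)/(0.075002 - (-0.316903))
       = 2.748190
Iteration 2:
  f(2.930000) = 0.075002
  f(2.748190) = 0.010943
  x_3 = 2.748190 - 0.010943×(2.748190 - 2.930000)/(0.010943 - 0.075002)
       = 2.717134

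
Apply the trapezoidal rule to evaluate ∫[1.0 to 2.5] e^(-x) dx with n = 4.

f(x) = e^(-x)
a = 1.0, b = 2.5, n = 4
h = (b - a)/n = 0.375000

Trapezoidal rule: (h/2)[f(x₀) + 2f(x₁) + 2f(x₂) + ... + f(xₙ)]

x_0 = 1.0000, f(x_0) = 0.367879, coefficient = 1
x_1 = 1.3750, f(x_1) = 0.252840, coefficient = 2
x_2 = 1.7500, f(x_2) = 0.173774, coefficient = 2
x_3 = 2.1250, f(x_3) = 0.119433, coefficient = 2
x_4 = 2.5000, f(x_4) = 0.082085, coefficient = 1

I ≈ (0.375000/2) × 1.542057 = 0.289136
Exact value: 0.285794
Error: 0.003341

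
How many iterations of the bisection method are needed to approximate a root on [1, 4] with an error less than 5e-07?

We need (b-a)/2^n ≤ 5e-07
(4 - 1)/2^n ≤ 5e-07
3/2^n ≤ 5e-07
2^n ≥ 6000000
n ≥ log₂(6000000) = 22.52
n ≥ 23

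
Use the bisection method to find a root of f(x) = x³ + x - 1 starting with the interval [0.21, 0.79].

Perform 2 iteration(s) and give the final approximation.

f(x) = x³ + x - 1
Initial interval: [0.21, 0.79]

Iteration 1:
  c_1 = (0.210000 + 0.790000)/2 = 0.500000
  f(c_1) = f(0.500000) = -0.375000
  f(a) × f(c) ≥ 0, new interval: [0.500000, 0.790000]
Iteration 2:
  c_2 = (0.500000 + 0.790000)/2 = 0.645000
  f(c_2) = f(0.645000) = -0.086664
  f(a) × f(c) ≥ 0, new interval: [0.645000, 0.790000]

After 2 iteration(s), the approximation is c_2 = 0.645000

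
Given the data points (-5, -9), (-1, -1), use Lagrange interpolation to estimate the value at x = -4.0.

Lagrange interpolation formula:
P(x) = Σ yᵢ × Lᵢ(x)
where Lᵢ(x) = Π_{j≠i} (x - xⱼ)/(xᵢ - xⱼ)

L_0(-4.0) = (-4.0 - (-1))/(-5 - (-1)) = 0.750000
L_1(-4.0) = (-4.0 - (-5))/(-1 - (-5)) = 0.250000

P(-4.0) = (-9)×L_0(-4.0) + (-1)×L_1(-4.0)
P(-4.0) = -7.000000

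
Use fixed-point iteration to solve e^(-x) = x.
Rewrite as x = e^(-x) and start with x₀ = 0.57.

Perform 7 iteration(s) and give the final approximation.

Equation: e^(-x) = x
Fixed-point form: x = e^(-x)
x₀ = 0.57

x_1 = g(0.570000) = 0.565525
x_2 = g(0.565525) = 0.568062
x_3 = g(0.568062) = 0.566623
x_4 = g(0.566623) = 0.567439
x_5 = g(0.567439) = 0.566976
x_6 = g(0.566976) = 0.567238
x_7 = g(0.567238) = 0.567089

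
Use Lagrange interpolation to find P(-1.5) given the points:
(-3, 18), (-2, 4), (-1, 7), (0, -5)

Lagrange interpolation formula:
P(x) = Σ yᵢ × Lᵢ(x)
where Lᵢ(x) = Π_{j≠i} (x - xⱼ)/(xᵢ - xⱼ)

L_0(-1.5) = (-1.5 - (-2))/(-3 - (-2)) × (-1.5 - (-1))/(-3 - (-1)) × (-1.5 - 0)/(-3 - 0) = -0.062500
L_1(-1.5) = (-1.5 - (-3))/(-2 - (-3)) × (-1.5 - (-1))/(-2 - (-1)) × (-1.5 - 0)/(-2 - 0) = 0.562500
L_2(-1.5) = (-1.5 - (-3))/(-1 - (-3)) × (-1.5 - (-2))/(-1 - (-2)) × (-1.5 - 0)/(-1 - 0) = 0.562500
L_3(-1.5) = (-1.5 - (-3))/(0 - (-3)) × (-1.5 - (-2))/(0 - (-2)) × (-1.5 - (-1))/(0 - (-1)) = -0.062500

P(-1.5) = 18×L_0(-1.5) + 4×L_1(-1.5) + 7×L_2(-1.5) + (-5)×L_3(-1.5)
P(-1.5) = 5.375000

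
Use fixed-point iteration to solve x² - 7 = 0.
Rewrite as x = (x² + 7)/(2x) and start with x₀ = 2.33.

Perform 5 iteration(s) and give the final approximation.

Equation: x² - 7 = 0
Fixed-point form: x = (x² + 7)/(2x)
x₀ = 2.33

x_1 = g(2.330000) = 2.667146
x_2 = g(2.667146) = 2.645837
x_3 = g(2.645837) = 2.645751
x_4 = g(2.645751) = 2.645751
x_5 = g(2.645751) = 2.645751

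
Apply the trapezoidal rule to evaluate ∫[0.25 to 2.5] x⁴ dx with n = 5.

f(x) = x⁴
a = 0.25, b = 2.5, n = 5
h = (b - a)/n = 0.450000

Trapezoidal rule: (h/2)[f(x₀) + 2f(x₁) + 2f(x₂) + ... + f(xₙ)]

x_0 = 0.2500, f(x_0) = 0.003906, coefficient = 1
x_1 = 0.7000, f(x_1) = 0.240100, coefficient = 2
x_2 = 1.1500, f(x_2) = 1.749006, coefficient = 2
x_3 = 1.6000, f(x_3) = 6.553600, coefficient = 2
x_4 = 2.0500, f(x_4) = 17.661006, coefficient = 2
x_5 = 2.5000, f(x_5) = 39.062500, coefficient = 1

I ≈ (0.450000/2) × 91.473831 = 20.581612
Exact value: 19.531055
Error: 1.050557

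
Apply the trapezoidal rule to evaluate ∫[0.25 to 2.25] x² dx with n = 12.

f(x) = x²
a = 0.25, b = 2.25, n = 12
h = (b - a)/n = 0.166667

Trapezoidal rule: (h/2)[f(x₀) + 2f(x₁) + 2f(x₂) + ... + f(xₙ)]

x_0 = 0.2500, f(x_0) = 0.062500, coefficient = 1
x_1 = 0.4167, f(x_1) = 0.173611, coefficient = 2
x_2 = 0.5833, f(x_2) = 0.340278, coefficient = 2
x_3 = 0.7500, f(x_3) = 0.562500, coefficient = 2
x_4 = 0.9167, f(x_4) = 0.840278, coefficient = 2
x_5 = 1.0833, f(x_5) = 1.173611, coefficient = 2
x_6 = 1.2500, f(x_6) = 1.562500, coefficient = 2
x_7 = 1.4167, f(x_7) = 2.006944, coefficient = 2
x_8 = 1.5833, f(x_8) = 2.506944, coefficient = 2
x_9 = 1.7500, f(x_9) = 3.062500, coefficient = 2
x_10 = 1.9167, f(x_10) = 3.673611, coefficient = 2
x_11 = 2.0833, f(x_11) = 4.340278, coefficient = 2
x_12 = 2.2500, f(x_12) = 5.062500, coefficient = 1

I ≈ (0.166667/2) × 45.611111 = 3.800926
Exact value: 3.791667
Error: 0.009259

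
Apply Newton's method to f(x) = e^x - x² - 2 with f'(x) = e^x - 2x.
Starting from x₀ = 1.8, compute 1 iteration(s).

f(x) = e^x - x² - 2
f'(x) = e^x - 2x
x₀ = 1.8

Newton-Raphson formula: x_{n+1} = x_n - f(x_n)/f'(x_n)

Iteration 1:
  f(1.800000) = 0.809647
  f'(1.800000) = 2.449647
  x_1 = 1.800000 - 0.809647/2.449647 = 1.469484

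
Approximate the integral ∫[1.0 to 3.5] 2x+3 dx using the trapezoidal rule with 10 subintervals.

f(x) = 2x+3
a = 1.0, b = 3.5, n = 10
h = (b - a)/n = 0.250000

Trapezoidal rule: (h/2)[f(x₀) + 2f(x₁) + 2f(x₂) + ... + f(xₙ)]

x_0 = 1.0000, f(x_0) = 5.000000, coefficient = 1
x_1 = 1.2500, f(x_1) = 5.500000, coefficient = 2
x_2 = 1.5000, f(x_2) = 6.000000, coefficient = 2
x_3 = 1.7500, f(x_3) = 6.500000, coefficient = 2
x_4 = 2.0000, f(x_4) = 7.000000, coefficient = 2
x_5 = 2.2500, f(x_5) = 7.500000, coefficient = 2
x_6 = 2.5000, f(x_6) = 8.000000, coefficient = 2
x_7 = 2.7500, f(x_7) = 8.500000, coefficient = 2
x_8 = 3.0000, f(x_8) = 9.000000, coefficient = 2
x_9 = 3.2500, f(x_9) = 9.500000, coefficient = 2
x_10 = 3.5000, f(x_10) = 10.000000, coefficient = 1

I ≈ (0.250000/2) × 150.000000 = 18.750000
Exact value: 18.750000
Error: 0.000000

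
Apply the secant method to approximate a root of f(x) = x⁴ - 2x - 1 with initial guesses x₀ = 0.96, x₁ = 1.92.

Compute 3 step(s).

f(x) = x⁴ - 2x - 1
x₀ = 0.96, x₁ = 1.92

Secant formula: x_{n+1} = x_n - f(x_n)(x_n - x_{n-1})/(f(x_n) - f(x_{n-1}))

Iteration 1:
  f(0.960000) = -2.070653
  f(1.920000) = 8.749545
  x_2 = 1.920000 - 8.749545×(1.920000 - 0.960000)/(8.749545 - (-2.070653))
       = 1.143714
Iteration 2:
  f(1.920000) = 8.749545
  f(1.143714) = -1.576348
  x_3 = 1.143714 - (-1.576348)×(1.143714 - 1.920000)/(-1.576348 - 8.749545)
       = 1.262222
Iteration 3:
  f(1.143714) = -1.576348
  f(1.262222) = -0.986144
  x_4 = 1.262222 - (-0.986144)×(1.262222 - 1.143714)/(-0.986144 - (-1.576348))
       = 1.460230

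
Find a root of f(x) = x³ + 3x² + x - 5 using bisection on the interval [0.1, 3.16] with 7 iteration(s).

f(x) = x³ + 3x² + x - 5
Initial interval: [0.1, 3.16]

Iteration 1:
  c_1 = (0.100000 + 3.160000)/2 = 1.630000
  f(c_1) = f(1.630000) = 8.931447
  f(a) × f(c) < 0, new interval: [0.100000, 1.630000]
Iteration 2:
  c_2 = (0.100000 + 1.630000)/2 = 0.865000
  f(c_2) = f(0.865000) = -1.243110
  f(a) × f(c) ≥ 0, new interval: [0.865000, 1.630000]
Iteration 3:
  c_3 = (0.865000 + 1.630000)/2 = 1.247500
  f(c_3) = f(1.247500) = 2.857698
  f(a) × f(c) < 0, new interval: [0.865000, 1.247500]
Iteration 4:
  c_4 = (0.865000 + 1.247500)/2 = 1.056250
  f(c_4) = f(1.056250) = 0.581662
  f(a) × f(c) < 0, new interval: [0.865000, 1.056250]
Iteration 5:
  c_5 = (0.865000 + 1.056250)/2 = 0.960625
  f(c_5) = f(0.960625) = -0.384509
  f(a) × f(c) ≥ 0, new interval: [0.960625, 1.056250]
Iteration 6:
  c_6 = (0.960625 + 1.056250)/2 = 1.008438
  f(c_6) = f(1.008438) = 0.084803
  f(a) × f(c) < 0, new interval: [0.960625, 1.008438]
Iteration 7:
  c_7 = (0.960625 + 1.008438)/2 = 0.984531
  f(c_7) = f(0.984531) = -0.153256
  f(a) × f(c) ≥ 0, new interval: [0.984531, 1.008438]

After 7 iteration(s), the approximation is c_7 = 0.984531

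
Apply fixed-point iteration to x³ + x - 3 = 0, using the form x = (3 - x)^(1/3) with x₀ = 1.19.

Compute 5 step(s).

Equation: x³ + x - 3 = 0
Fixed-point form: x = (3 - x)^(1/3)
x₀ = 1.19

x_1 = g(1.190000) = 1.218689
x_2 = g(1.218689) = 1.212216
x_3 = g(1.212216) = 1.213682
x_4 = g(1.213682) = 1.213350
x_5 = g(1.213350) = 1.213426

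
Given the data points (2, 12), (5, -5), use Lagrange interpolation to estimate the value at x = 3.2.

Lagrange interpolation formula:
P(x) = Σ yᵢ × Lᵢ(x)
where Lᵢ(x) = Π_{j≠i} (x - xⱼ)/(xᵢ - xⱼ)

L_0(3.2) = (3.2 - 5)/(2 - 5) = 0.600000
L_1(3.2) = (3.2 - 2)/(5 - 2) = 0.400000

P(3.2) = 12×L_0(3.2) + (-5)×L_1(3.2)
P(3.2) = 5.200000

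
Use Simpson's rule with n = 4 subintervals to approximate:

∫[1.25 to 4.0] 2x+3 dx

f(x) = 2x+3
a = 1.25, b = 4.0, n = 4
h = (b - a)/n = 0.687500

Simpson's rule: (h/3)[f(x₀) + 4f(x₁) + 2f(x₂) + ... + f(xₙ)]

x_0 = 1.2500, f(x_0) = 5.500000, coefficient = 1
x_1 = 1.9375, f(x_1) = 6.875000, coefficient = 4
x_2 = 2.6250, f(x_2) = 8.250000, coefficient = 2
x_3 = 3.3125, f(x_3) = 9.625000, coefficient = 4
x_4 = 4.0000, f(x_4) = 11.000000, coefficient = 1

I ≈ (0.687500/3) × 99.000000 = 22.687500
Exact value: 22.687500
Error: 0.000000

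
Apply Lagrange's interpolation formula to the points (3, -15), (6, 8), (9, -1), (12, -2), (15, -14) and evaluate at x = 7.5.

Lagrange interpolation formula:
P(x) = Σ yᵢ × Lᵢ(x)
where Lᵢ(x) = Π_{j≠i} (x - xⱼ)/(xᵢ - xⱼ)

L_0(7.5) = (7.5 - 6)/(3 - 6) × (7.5 - 9)/(3 - 9) × (7.5 - 12)/(3 - 12) × (7.5 - 15)/(3 - 15) = -0.039062
L_1(7.5) = (7.5 - 3)/(6 - 3) × (7.5 - 9)/(6 - 9) × (7.5 - 12)/(6 - 12) × (7.5 - 15)/(6 - 15) = 0.468750
L_2(7.5) = (7.5 - 3)/(9 - 3) × (7.5 - 6)/(9 - 6) × (7.5 - 12)/(9 - 12) × (7.5 - 15)/(9 - 15) = 0.703125
L_3(7.5) = (7.5 - 3)/(12 - 3) × (7.5 - 6)/(12 - 6) × (7.5 - 9)/(12 - 9) × (7.5 - 15)/(12 - 15) = -0.156250
L_4(7.5) = (7.5 - 3)/(15 - 3) × (7.5 - 6)/(15 - 6) × (7.5 - 9)/(15 - 9) × (7.5 - 12)/(15 - 12) = 0.023438

P(7.5) = (-15)×L_0(7.5) + 8×L_1(7.5) + (-1)×L_2(7.5) + (-2)×L_3(7.5) + (-14)×L_4(7.5)
P(7.5) = 3.617188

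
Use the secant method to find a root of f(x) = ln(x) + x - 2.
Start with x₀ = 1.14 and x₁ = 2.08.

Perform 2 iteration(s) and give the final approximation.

f(x) = ln(x) + x - 2
x₀ = 1.14, x₁ = 2.08

Secant formula: x_{n+1} = x_n - f(x_n)(x_n - x_{n-1})/(f(x_n) - f(x_{n-1}))

Iteration 1:
  f(1.140000) = -0.728972
  f(2.080000) = 0.812368
  x_2 = 2.080000 - 0.812368×(2.080000 - 1.140000)/(0.812368 - (-0.728972))
       = 1.584570
Iteration 2:
  f(2.080000) = 0.812368
  f(1.584570) = 0.044883
  x_3 = 1.584570 - 0.044883×(1.584570 - 2.080000)/(0.044883 - 0.812368)
       = 1.555597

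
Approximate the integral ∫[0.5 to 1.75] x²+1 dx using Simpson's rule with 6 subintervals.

f(x) = x²+1
a = 0.5, b = 1.75, n = 6
h = (b - a)/n = 0.208333

Simpson's rule: (h/3)[f(x₀) + 4f(x₁) + 2f(x₂) + ... + f(xₙ)]

x_0 = 0.5000, f(x_0) = 1.250000, coefficient = 1
x_1 = 0.7083, f(x_1) = 1.501736, coefficient = 4
x_2 = 0.9167, f(x_2) = 1.840278, coefficient = 2
x_3 = 1.1250, f(x_3) = 2.265625, coefficient = 4
x_4 = 1.3333, f(x_4) = 2.777778, coefficient = 2
x_5 = 1.5417, f(x_5) = 3.376736, coefficient = 4
x_6 = 1.7500, f(x_6) = 4.062500, coefficient = 1

I ≈ (0.208333/3) × 43.125000 = 2.994792
Exact value: 2.994792
Error: 0.000000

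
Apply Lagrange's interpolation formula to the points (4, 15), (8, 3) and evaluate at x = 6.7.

Lagrange interpolation formula:
P(x) = Σ yᵢ × Lᵢ(x)
where Lᵢ(x) = Π_{j≠i} (x - xⱼ)/(xᵢ - xⱼ)

L_0(6.7) = (6.7 - 8)/(4 - 8) = 0.325000
L_1(6.7) = (6.7 - 4)/(8 - 4) = 0.675000

P(6.7) = 15×L_0(6.7) + 3×L_1(6.7)
P(6.7) = 6.900000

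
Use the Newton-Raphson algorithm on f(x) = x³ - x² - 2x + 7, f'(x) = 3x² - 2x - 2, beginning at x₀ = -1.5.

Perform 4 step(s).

f(x) = x³ - x² - 2x + 7
f'(x) = 3x² - 2x - 2
x₀ = -1.5

Newton-Raphson formula: x_{n+1} = x_n - f(x_n)/f'(x_n)

Iteration 1:
  f(-1.500000) = 4.375000
  f'(-1.500000) = 7.750000
  x_1 = -1.500000 - 4.375000/7.750000 = -2.064516
Iteration 2:
  f(-2.064516) = -1.932631
  f'(-2.064516) = 14.915713
  x_2 = -2.064516 - (-1.932631)/14.915713 = -1.934946
Iteration 3:
  f(-1.934946) = -0.118593
  f'(-1.934946) = 13.101940
  x_3 = -1.934946 - (-0.118593)/13.101940 = -1.925894
Iteration 4:
  f(-1.925894) = -0.000557
  f'(-1.925894) = 12.978997
  x_4 = -1.925894 - (-0.000557)/12.978997 = -1.925852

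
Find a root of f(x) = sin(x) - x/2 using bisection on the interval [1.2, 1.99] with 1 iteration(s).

f(x) = sin(x) - x/2
Initial interval: [1.2, 1.99]

Iteration 1:
  c_1 = (1.200000 + 1.990000)/2 = 1.595000
  f(c_1) = f(1.595000) = 0.202207
  f(a) × f(c) ≥ 0, new interval: [1.595000, 1.990000]

After 1 iteration(s), the approximation is c_1 = 1.595000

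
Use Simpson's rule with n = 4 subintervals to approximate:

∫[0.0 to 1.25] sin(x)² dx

f(x) = sin(x)²
a = 0.0, b = 1.25, n = 4
h = (b - a)/n = 0.312500

Simpson's rule: (h/3)[f(x₀) + 4f(x₁) + 2f(x₂) + ... + f(xₙ)]

x_0 = 0.0000, f(x_0) = 0.000000, coefficient = 1
x_1 = 0.3125, f(x_1) = 0.094518, coefficient = 4
x_2 = 0.6250, f(x_2) = 0.342339, coefficient = 2
x_3 = 0.9375, f(x_3) = 0.649767, coefficient = 4
x_4 = 1.2500, f(x_4) = 0.900572, coefficient = 1

I ≈ (0.312500/3) × 4.562390 = 0.475249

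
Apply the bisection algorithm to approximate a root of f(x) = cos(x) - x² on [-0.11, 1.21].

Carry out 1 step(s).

f(x) = cos(x) - x²
Initial interval: [-0.11, 1.21]

Iteration 1:
  c_1 = (-0.110000 + 1.210000)/2 = 0.550000
  f(c_1) = f(0.550000) = 0.550025
  f(a) × f(c) ≥ 0, new interval: [0.550000, 1.210000]

After 1 iteration(s), the approximation is c_1 = 0.550000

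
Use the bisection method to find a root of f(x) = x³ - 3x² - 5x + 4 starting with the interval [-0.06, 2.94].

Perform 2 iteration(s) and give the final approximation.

f(x) = x³ - 3x² - 5x + 4
Initial interval: [-0.06, 2.94]

Iteration 1:
  c_1 = (-0.060000 + 2.940000)/2 = 1.440000
  f(c_1) = f(1.440000) = -6.434816
  f(a) × f(c) < 0, new interval: [-0.060000, 1.440000]
Iteration 2:
  c_2 = (-0.060000 + 1.440000)/2 = 0.690000
  f(c_2) = f(0.690000) = -0.549791
  f(a) × f(c) < 0, new interval: [-0.060000, 0.690000]

After 2 iteration(s), the approximation is c_2 = 0.690000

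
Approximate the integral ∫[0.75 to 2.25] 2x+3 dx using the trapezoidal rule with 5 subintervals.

f(x) = 2x+3
a = 0.75, b = 2.25, n = 5
h = (b - a)/n = 0.300000

Trapezoidal rule: (h/2)[f(x₀) + 2f(x₁) + 2f(x₂) + ... + f(xₙ)]

x_0 = 0.7500, f(x_0) = 4.500000, coefficient = 1
x_1 = 1.0500, f(x_1) = 5.100000, coefficient = 2
x_2 = 1.3500, f(x_2) = 5.700000, coefficient = 2
x_3 = 1.6500, f(x_3) = 6.300000, coefficient = 2
x_4 = 1.9500, f(x_4) = 6.900000, coefficient = 2
x_5 = 2.2500, f(x_5) = 7.500000, coefficient = 1

I ≈ (0.300000/2) × 60.000000 = 9.000000
Exact value: 9.000000
Error: 0.000000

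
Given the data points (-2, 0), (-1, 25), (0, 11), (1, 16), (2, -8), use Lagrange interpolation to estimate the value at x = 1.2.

Lagrange interpolation formula:
P(x) = Σ yᵢ × Lᵢ(x)
where Lᵢ(x) = Π_{j≠i} (x - xⱼ)/(xᵢ - xⱼ)

L_0(1.2) = (1.2 - (-1))/(-2 - (-1)) × (1.2 - 0)/(-2 - 0) × (1.2 - 1)/(-2 - 1) × (1.2 - 2)/(-2 - 2) = -0.017600
L_1(1.2) = (1.2 - (-2))/(-1 - (-2)) × (1.2 - 0)/(-1 - 0) × (1.2 - 1)/(-1 - 1) × (1.2 - 2)/(-1 - 2) = 0.102400
L_2(1.2) = (1.2 - (-2))/(0 - (-2)) × (1.2 - (-1))/(0 - (-1)) × (1.2 - 1)/(0 - 1) × (1.2 - 2)/(0 - 2) = -0.281600
L_3(1.2) = (1.2 - (-2))/(1 - (-2)) × (1.2 - (-1))/(1 - (-1)) × (1.2 - 0)/(1 - 0) × (1.2 - 2)/(1 - 2) = 1.126400
L_4(1.2) = (1.2 - (-2))/(2 - (-2)) × (1.2 - (-1))/(2 - (-1)) × (1.2 - 0)/(2 - 0) × (1.2 - 1)/(2 - 1) = 0.070400

P(1.2) = 0×L_0(1.2) + 25×L_1(1.2) + 11×L_2(1.2) + 16×L_3(1.2) + (-8)×L_4(1.2)
P(1.2) = 16.921600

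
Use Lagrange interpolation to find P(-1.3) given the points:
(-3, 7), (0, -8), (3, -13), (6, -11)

Lagrange interpolation formula:
P(x) = Σ yᵢ × Lᵢ(x)
where Lᵢ(x) = Π_{j≠i} (x - xⱼ)/(xᵢ - xⱼ)

L_0(-1.3) = (-1.3 - 0)/(-3 - 0) × (-1.3 - 3)/(-3 - 3) × (-1.3 - 6)/(-3 - 6) = 0.251895
L_1(-1.3) = (-1.3 - (-3))/(0 - (-3)) × (-1.3 - 3)/(0 - 3) × (-1.3 - 6)/(0 - 6) = 0.988204
L_2(-1.3) = (-1.3 - (-3))/(3 - (-3)) × (-1.3 - 0)/(3 - 0) × (-1.3 - 6)/(3 - 6) = -0.298759
L_3(-1.3) = (-1.3 - (-3))/(6 - (-3)) × (-1.3 - 0)/(6 - 0) × (-1.3 - 3)/(6 - 3) = 0.058660

P(-1.3) = 7×L_0(-1.3) + (-8)×L_1(-1.3) + (-13)×L_2(-1.3) + (-11)×L_3(-1.3)
P(-1.3) = -2.903759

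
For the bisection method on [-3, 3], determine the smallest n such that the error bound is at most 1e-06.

We need (b-a)/2^n ≤ 1e-06
(3 - (-3))/2^n ≤ 1e-06
6/2^n ≤ 1e-06
2^n ≥ 6000000
n ≥ log₂(6000000) = 22.52
n ≥ 23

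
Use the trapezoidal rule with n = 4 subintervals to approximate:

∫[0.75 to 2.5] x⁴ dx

f(x) = x⁴
a = 0.75, b = 2.5, n = 4
h = (b - a)/n = 0.437500

Trapezoidal rule: (h/2)[f(x₀) + 2f(x₁) + 2f(x₂) + ... + f(xₙ)]

x_0 = 0.7500, f(x_0) = 0.316406, coefficient = 1
x_1 = 1.1875, f(x_1) = 1.988541, coefficient = 2
x_2 = 1.6250, f(x_2) = 6.972900, coefficient = 2
x_3 = 2.0625, f(x_3) = 18.095718, coefficient = 2
x_4 = 2.5000, f(x_4) = 39.062500, coefficient = 1

I ≈ (0.437500/2) × 93.493225 = 20.451643
Exact value: 19.483789
Error: 0.967854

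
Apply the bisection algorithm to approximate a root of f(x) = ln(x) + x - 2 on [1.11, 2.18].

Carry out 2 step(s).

f(x) = ln(x) + x - 2
Initial interval: [1.11, 2.18]

Iteration 1:
  c_1 = (1.110000 + 2.180000)/2 = 1.645000
  f(c_1) = f(1.645000) = 0.142740
  f(a) × f(c) < 0, new interval: [1.110000, 1.645000]
Iteration 2:
  c_2 = (1.110000 + 1.645000)/2 = 1.377500
  f(c_2) = f(1.377500) = -0.302230
  f(a) × f(c) ≥ 0, new interval: [1.377500, 1.645000]

After 2 iteration(s), the approximation is c_2 = 1.377500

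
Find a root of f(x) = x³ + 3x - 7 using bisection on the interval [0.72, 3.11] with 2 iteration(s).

f(x) = x³ + 3x - 7
Initial interval: [0.72, 3.11]

Iteration 1:
  c_1 = (0.720000 + 3.110000)/2 = 1.915000
  f(c_1) = f(1.915000) = 5.767736
  f(a) × f(c) < 0, new interval: [0.720000, 1.915000]
Iteration 2:
  c_2 = (0.720000 + 1.915000)/2 = 1.317500
  f(c_2) = f(1.317500) = -0.760575
  f(a) × f(c) ≥ 0, new interval: [1.317500, 1.915000]

After 2 iteration(s), the approximation is c_2 = 1.317500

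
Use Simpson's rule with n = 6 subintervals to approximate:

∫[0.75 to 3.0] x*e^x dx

f(x) = x*e^x
a = 0.75, b = 3.0, n = 6
h = (b - a)/n = 0.375000

Simpson's rule: (h/3)[f(x₀) + 4f(x₁) + 2f(x₂) + ... + f(xₙ)]

x_0 = 0.7500, f(x_0) = 1.587750, coefficient = 1
x_1 = 1.1250, f(x_1) = 3.465244, coefficient = 4
x_2 = 1.5000, f(x_2) = 6.722534, coefficient = 2
x_3 = 1.8750, f(x_3) = 12.226536, coefficient = 4
x_4 = 2.2500, f(x_4) = 21.347406, coefficient = 2
x_5 = 2.6250, f(x_5) = 36.237007, coefficient = 4
x_6 = 3.0000, f(x_6) = 60.256611, coefficient = 1

I ≈ (0.375000/3) × 325.699387 = 40.712423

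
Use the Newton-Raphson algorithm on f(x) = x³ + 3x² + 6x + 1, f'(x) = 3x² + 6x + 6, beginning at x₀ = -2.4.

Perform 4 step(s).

f(x) = x³ + 3x² + 6x + 1
f'(x) = 3x² + 6x + 6
x₀ = -2.4

Newton-Raphson formula: x_{n+1} = x_n - f(x_n)/f'(x_n)

Iteration 1:
  f(-2.400000) = -9.944000
  f'(-2.400000) = 8.880000
  x_1 = -2.400000 - (-9.944000)/8.880000 = -1.280180
Iteration 2:
  f(-1.280180) = -3.862535
  f'(-1.280180) = 3.235503
  x_2 = -1.280180 - (-3.862535)/3.235503 = -0.086383
Iteration 3:
  f(-0.086383) = 0.503445
  f'(-0.086383) = 5.504089
  x_3 = -0.086383 - 0.503445/5.504089 = -0.177850
Iteration 4:
  f(-0.177850) = 0.022166
  f'(-0.177850) = 5.027791
  x_4 = -0.177850 - 0.022166/5.027791 = -0.182259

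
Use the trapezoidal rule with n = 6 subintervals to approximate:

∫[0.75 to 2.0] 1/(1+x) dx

f(x) = 1/(1+x)
a = 0.75, b = 2.0, n = 6
h = (b - a)/n = 0.208333

Trapezoidal rule: (h/2)[f(x₀) + 2f(x₁) + 2f(x₂) + ... + f(xₙ)]

x_0 = 0.7500, f(x_0) = 0.571429, coefficient = 1
x_1 = 0.9583, f(x_1) = 0.510638, coefficient = 2
x_2 = 1.1667, f(x_2) = 0.461538, coefficient = 2
x_3 = 1.3750, f(x_3) = 0.421053, coefficient = 2
x_4 = 1.5833, f(x_4) = 0.387097, coefficient = 2
x_5 = 1.7917, f(x_5) = 0.358209, coefficient = 2
x_6 = 2.0000, f(x_6) = 0.333333, coefficient = 1

I ≈ (0.208333/2) × 5.181832 = 0.539774
Exact value: 0.538997
Error: 0.000778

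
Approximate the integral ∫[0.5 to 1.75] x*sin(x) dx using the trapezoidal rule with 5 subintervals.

f(x) = x*sin(x)
a = 0.5, b = 1.75, n = 5
h = (b - a)/n = 0.250000

Trapezoidal rule: (h/2)[f(x₀) + 2f(x₁) + 2f(x₂) + ... + f(xₙ)]

x_0 = 0.5000, f(x_0) = 0.239713, coefficient = 1
x_1 = 0.7500, f(x_1) = 0.511229, coefficient = 2
x_2 = 1.0000, f(x_2) = 0.841471, coefficient = 2
x_3 = 1.2500, f(x_3) = 1.186231, coefficient = 2
x_4 = 1.5000, f(x_4) = 1.496242, coefficient = 2
x_5 = 1.7500, f(x_5) = 1.721975, coefficient = 1

I ≈ (0.250000/2) × 10.032035 = 1.254004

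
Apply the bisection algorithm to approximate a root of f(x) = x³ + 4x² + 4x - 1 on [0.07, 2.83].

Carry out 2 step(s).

f(x) = x³ + 4x² + 4x - 1
Initial interval: [0.07, 2.83]

Iteration 1:
  c_1 = (0.070000 + 2.830000)/2 = 1.450000
  f(c_1) = f(1.450000) = 16.258625
  f(a) × f(c) < 0, new interval: [0.070000, 1.450000]
Iteration 2:
  c_2 = (0.070000 + 1.450000)/2 = 0.760000
  f(c_2) = f(0.760000) = 4.789376
  f(a) × f(c) < 0, new interval: [0.070000, 0.760000]

After 2 iteration(s), the approximation is c_2 = 0.760000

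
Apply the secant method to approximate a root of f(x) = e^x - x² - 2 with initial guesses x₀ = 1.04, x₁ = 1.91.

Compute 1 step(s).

f(x) = e^x - x² - 2
x₀ = 1.04, x₁ = 1.91

Secant formula: x_{n+1} = x_n - f(x_n)(x_n - x_{n-1})/(f(x_n) - f(x_{n-1}))

Iteration 1:
  f(1.040000) = -0.252383
  f(1.910000) = 1.104989
  x_2 = 1.910000 - 1.104989×(1.910000 - 1.040000)/(1.104989 - (-0.252383))
       = 1.201763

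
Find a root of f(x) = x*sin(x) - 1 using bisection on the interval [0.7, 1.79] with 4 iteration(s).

f(x) = x*sin(x) - 1
Initial interval: [0.7, 1.79]

Iteration 1:
  c_1 = (0.700000 + 1.790000)/2 = 1.245000
  f(c_1) = f(1.245000) = 0.179508
  f(a) × f(c) < 0, new interval: [0.700000, 1.245000]
Iteration 2:
  c_2 = (0.700000 + 1.245000)/2 = 0.972500
  f(c_2) = f(0.972500) = -0.196427
  f(a) × f(c) ≥ 0, new interval: [0.972500, 1.245000]
Iteration 3:
  c_3 = (0.972500 + 1.245000)/2 = 1.108750
  f(c_3) = f(1.108750) = -0.007511
  f(a) × f(c) ≥ 0, new interval: [1.108750, 1.245000]
Iteration 4:
  c_4 = (1.108750 + 1.245000)/2 = 1.176875
  f(c_4) = f(1.176875) = 0.086739
  f(a) × f(c) < 0, new interval: [1.108750, 1.176875]

After 4 iteration(s), the approximation is c_4 = 1.176875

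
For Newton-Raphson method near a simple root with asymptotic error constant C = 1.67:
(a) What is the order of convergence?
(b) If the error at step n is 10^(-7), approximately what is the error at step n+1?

(a) Newton-Raphson has quadratic (order 2) convergence near simple roots.
    This means |e_{n+1}| ≈ C|e_n|².

(b) With |e_n| = 10^(-7) and C = 1.67:
    |e_{n+1}| ≈ 1.67 × (10^(-7))² = 1.67 × 10^(-14)

(a) 2 (quadratic); (b) |e_{n+1}| ≈ 1.670e-14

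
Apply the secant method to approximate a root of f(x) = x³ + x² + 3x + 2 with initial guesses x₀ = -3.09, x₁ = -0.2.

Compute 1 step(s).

f(x) = x³ + x² + 3x + 2
x₀ = -3.09, x₁ = -0.2

Secant formula: x_{n+1} = x_n - f(x_n)(x_n - x_{n-1})/(f(x_n) - f(x_{n-1}))

Iteration 1:
  f(-3.090000) = -27.225529
  f(-0.200000) = 1.432000
  x_2 = -0.200000 - 1.432000×(-0.200000 - (-3.090000))/(1.432000 - (-27.225529))
       = -0.344412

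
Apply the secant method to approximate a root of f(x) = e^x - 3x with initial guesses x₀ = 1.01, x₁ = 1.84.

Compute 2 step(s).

f(x) = e^x - 3x
x₀ = 1.01, x₁ = 1.84

Secant formula: x_{n+1} = x_n - f(x_n)(x_n - x_{n-1})/(f(x_n) - f(x_{n-1}))

Iteration 1:
  f(1.010000) = -0.284399
  f(1.840000) = 0.776538
  x_2 = 1.840000 - 0.776538×(1.840000 - 1.010000)/(0.776538 - (-0.284399))
       = 1.232493
Iteration 2:
  f(1.840000) = 0.776538
  f(1.232493) = -0.267710
  x_3 = 1.232493 - (-0.267710)×(1.232493 - 1.840000)/(-0.267710 - 0.776538)
       = 1.388237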